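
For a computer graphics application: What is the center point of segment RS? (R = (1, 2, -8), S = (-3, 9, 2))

M = ((x₁+x₂)/2, (y₁+y₂)/2, (z₁+z₂)/2)
  = ((1 - 3)/2, (2 + 9)/2, (-8 + 2)/2)
  = (-2/2, 11/2, -6/2)
  = (-1, 5.5, -3)

(-1, 5.5, -3)


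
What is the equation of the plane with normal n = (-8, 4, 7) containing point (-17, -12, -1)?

The plane through P with normal n = (a, b, c) satisfies n·(r - P) = 0,
i.e. ax + by + cz = a·x₀ + b·y₀ + c·z₀.
d = (-8)·(-17) + 4·(-12) + 7·(-1)
  = 136 - 48 - 7
  = 81
Equation: -8x + 4y + 7z = 81

-8x + 4y + 7z = 81


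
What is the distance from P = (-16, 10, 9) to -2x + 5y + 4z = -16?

distance = |a·x₀ + b·y₀ + c·z₀ - d| / √(a² + b² + c²)
  = |(-2)·(-16) + 5·10 + 4·9 - (-16)| / √((-2)² + 5² + 4²)
  = |32 + 50 + 36 + 16| / √(4 + 25 + 16)
  = |134| / √45
  = 134 / 6.708
  ≈ 19.98

19.98


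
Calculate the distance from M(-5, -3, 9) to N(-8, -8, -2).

d = √[(x₂-x₁)² + (y₂-y₁)² + (z₂-z₁)²]
  = √[(-3)² + (-5)² + (-11)²]
  = √[9 + 25 + 121]
  = √155
  ≈ 12.45

12.45


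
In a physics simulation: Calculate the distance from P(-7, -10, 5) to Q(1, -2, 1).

d = √[(x₂-x₁)² + (y₂-y₁)² + (z₂-z₁)²]
  = √[8² + 8² + (-4)²]
  = √[64 + 64 + 16]
  = √144
  ≈ 12

12


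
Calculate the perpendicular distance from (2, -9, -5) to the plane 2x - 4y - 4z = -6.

distance = |a·x₀ + b·y₀ + c·z₀ - d| / √(a² + b² + c²)
  = |2·2 + (-4)·(-9) + (-4)·(-5) - (-6)| / √(2² + (-4)² + (-4)²)
  = |4 + 36 + 20 + 6| / √(4 + 16 + 16)
  = |66| / √36
  = 66 / 6
  ≈ 11

11


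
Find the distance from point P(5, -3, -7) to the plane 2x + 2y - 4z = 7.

distance = |a·x₀ + b·y₀ + c·z₀ - d| / √(a² + b² + c²)
  = |2·5 + 2·(-3) + (-4)·(-7) - 7| / √(2² + 2² + (-4)²)
  = |10 - 6 + 28 - 7| / √(4 + 4 + 16)
  = |25| / √24
  = 25 / 4.899
  ≈ 5.103

5.103


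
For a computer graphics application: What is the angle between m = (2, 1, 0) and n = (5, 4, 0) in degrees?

m·n = 2·5 + 1·4 + 0·0 = 10 + 4 + 0 = 14
|m| = √(2² + 1² + 0²) = √5 ≈ 2.236
|n| = √(5² + 4² + 0²) = √41 ≈ 6.403
cos θ = (m·n)/(|m||n|) = 14/(2.236·6.403) ≈ 0.9778
θ = arccos(0.9778) ≈ 12.09°

12.09°


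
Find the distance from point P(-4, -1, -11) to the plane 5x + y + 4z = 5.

distance = |a·x₀ + b·y₀ + c·z₀ - d| / √(a² + b² + c²)
  = |5·(-4) + 1·(-1) + 4·(-11) - 5| / √(5² + 1² + 4²)
  = |-20 - 1 - 44 - 5| / √(25 + 1 + 16)
  = |-70| / √42
  = 70 / 6.481
  ≈ 10.8

10.8


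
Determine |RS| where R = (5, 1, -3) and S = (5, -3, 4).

d = √[(x₂-x₁)² + (y₂-y₁)² + (z₂-z₁)²]
  = √[0² + (-4)² + 7²]
  = √[0 + 16 + 49]
  = √65
  ≈ 8.062

8.062


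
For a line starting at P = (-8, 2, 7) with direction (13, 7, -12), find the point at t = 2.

P(t) = P + t·d
  = (-8 + 13·2, 2 + 7·2, 7 + (-12)·2)
  = (-8 + 26, 2 + 14, 7 - 24)
  = (18, 16, -17)

(18, 16, -17)


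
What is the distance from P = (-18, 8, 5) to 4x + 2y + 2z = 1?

distance = |a·x₀ + b·y₀ + c·z₀ - d| / √(a² + b² + c²)
  = |4·(-18) + 2·8 + 2·5 - 1| / √(4² + 2² + 2²)
  = |-72 + 16 + 10 - 1| / √(16 + 4 + 4)
  = |-47| / √24
  = 47 / 4.899
  ≈ 9.594

9.594


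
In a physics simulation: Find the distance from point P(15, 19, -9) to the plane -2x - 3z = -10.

distance = |a·x₀ + b·y₀ + c·z₀ - d| / √(a² + b² + c²)
  = |(-2)·15 + 0·19 + (-3)·(-9) - (-10)| / √((-2)² + 0² + (-3)²)
  = |-30 + 0 + 27 + 10| / √(4 + 0 + 9)
  = |7| / √13
  = 7 / 3.606
  ≈ 1.941

1.941


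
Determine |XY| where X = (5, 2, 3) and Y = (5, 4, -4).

d = √[(x₂-x₁)² + (y₂-y₁)² + (z₂-z₁)²]
  = √[0² + 2² + (-7)²]
  = √[0 + 4 + 49]
  = √53
  ≈ 7.28

7.28


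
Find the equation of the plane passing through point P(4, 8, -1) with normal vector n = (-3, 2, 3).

The plane through P with normal n = (a, b, c) satisfies n·(r - P) = 0,
i.e. ax + by + cz = a·x₀ + b·y₀ + c·z₀.
d = (-3)·4 + 2·8 + 3·(-1)
  = -12 + 16 - 3
  = 1
Equation: -3x + 2y + 3z = 1

-3x + 2y + 3z = 1


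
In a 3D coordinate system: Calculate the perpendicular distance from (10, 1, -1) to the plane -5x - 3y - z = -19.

distance = |a·x₀ + b·y₀ + c·z₀ - d| / √(a² + b² + c²)
  = |(-5)·10 + (-3)·1 + (-1)·(-1) - (-19)| / √((-5)² + (-3)² + (-1)²)
  = |-50 - 3 + 1 + 19| / √(25 + 9 + 1)
  = |-33| / √35
  = 33 / 5.916
  ≈ 5.578

5.578


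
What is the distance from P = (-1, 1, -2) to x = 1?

distance = |a·x₀ + b·y₀ + c·z₀ - d| / √(a² + b² + c²)
  = |1·(-1) + 0·1 + 0·(-2) - 1| / √(1² + 0² + 0²)
  = |-1 + 0 + 0 - 1| / √(1 + 0 + 0)
  = |-2| / √1
  = 2 / 1
  ≈ 2

2


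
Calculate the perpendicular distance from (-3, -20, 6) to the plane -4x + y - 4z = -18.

distance = |a·x₀ + b·y₀ + c·z₀ - d| / √(a² + b² + c²)
  = |(-4)·(-3) + 1·(-20) + (-4)·6 - (-18)| / √((-4)² + 1² + (-4)²)
  = |12 - 20 - 24 + 18| / √(16 + 1 + 16)
  = |-14| / √33
  = 14 / 5.745
  ≈ 2.437

2.437


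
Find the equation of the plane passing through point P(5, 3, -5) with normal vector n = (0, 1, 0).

The plane through P with normal n = (a, b, c) satisfies n·(r - P) = 0,
i.e. ax + by + cz = a·x₀ + b·y₀ + c·z₀.
d = 0·5 + 1·3 + 0·(-5)
  = 0 + 3 + 0
  = 3
Equation: y = 3

y = 3


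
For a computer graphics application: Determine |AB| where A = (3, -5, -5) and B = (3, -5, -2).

d = √[(x₂-x₁)² + (y₂-y₁)² + (z₂-z₁)²]
  = √[0² + 0² + 3²]
  = √[0 + 0 + 9]
  = √9
  ≈ 3

3


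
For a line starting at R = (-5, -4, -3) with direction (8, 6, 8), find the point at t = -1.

P(t) = R + t·d
  = (-5 + 8·(-1), -4 + 6·(-1), -3 + 8·(-1))
  = (-5 - 8, -4 - 6, -3 - 8)
  = (-13, -10, -11)

(-13, -10, -11)


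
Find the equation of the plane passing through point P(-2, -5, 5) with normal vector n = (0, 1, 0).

The plane through P with normal n = (a, b, c) satisfies n·(r - P) = 0,
i.e. ax + by + cz = a·x₀ + b·y₀ + c·z₀.
d = 0·(-2) + 1·(-5) + 0·5
  = 0 - 5 + 0
  = -5
Equation: y = -5

y = -5


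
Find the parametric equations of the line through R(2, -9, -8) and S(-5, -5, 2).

Direction vector d = S - R = (-5 - 2, -5 + 9, 2 + 8) = (-7, 4, 10)
Parametric form r = R + t·d:
x = 2 - 7t, y = -9 + 4t, z = -8 + 10t

x = 2 - 7t, y = -9 + 4t, z = -8 + 10t


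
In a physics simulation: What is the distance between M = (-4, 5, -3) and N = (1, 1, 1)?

d = √[(x₂-x₁)² + (y₂-y₁)² + (z₂-z₁)²]
  = √[5² + (-4)² + 4²]
  = √[25 + 16 + 16]
  = √57
  ≈ 7.55

7.55


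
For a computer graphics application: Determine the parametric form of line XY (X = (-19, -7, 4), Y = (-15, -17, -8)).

Direction vector d = Y - X = (-15 + 19, -17 + 7, -8 - 4) = (4, -10, -12)
Parametric form r = X + t·d:
x = -19 + 4t, y = -7 - 10t, z = 4 - 12t

x = -19 + 4t, y = -7 - 10t, z = 4 - 12t


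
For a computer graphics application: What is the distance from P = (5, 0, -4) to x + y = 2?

distance = |a·x₀ + b·y₀ + c·z₀ - d| / √(a² + b² + c²)
  = |1·5 + 1·0 + 0·(-4) - 2| / √(1² + 1² + 0²)
  = |5 + 0 + 0 - 2| / √(1 + 1 + 0)
  = |3| / √2
  = 3 / 1.414
  ≈ 2.121

2.121


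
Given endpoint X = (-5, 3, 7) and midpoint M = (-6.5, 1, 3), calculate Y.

Y = 2M - X
  = (2·(-6.5) - (-5), 2·1 - 3, 2·3 - 7)
  = (-13 + 5, 2 - 3, 6 - 7)
  = (-8, -1, -1)

(-8, -1, -1)


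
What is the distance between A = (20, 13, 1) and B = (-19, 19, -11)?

d = √[(x₂-x₁)² + (y₂-y₁)² + (z₂-z₁)²]
  = √[(-39)² + 6² + (-12)²]
  = √[1521 + 36 + 144]
  = √1701
  ≈ 41.24

41.24


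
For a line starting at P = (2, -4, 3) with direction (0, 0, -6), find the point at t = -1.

P(t) = P + t·d
  = (2 + 0·(-1), -4 + 0·(-1), 3 + (-6)·(-1))
  = (2 + 0, -4 + 0, 3 + 6)
  = (2, -4, 9)

(2, -4, 9)


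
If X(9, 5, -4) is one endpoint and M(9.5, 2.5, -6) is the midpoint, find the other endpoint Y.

Y = 2M - X
  = (2·9.5 - 9, 2·2.5 - 5, 2·(-6) - (-4))
  = (19 - 9, 5 - 5, -12 + 4)
  = (10, 0, -8)

(10, 0, -8)


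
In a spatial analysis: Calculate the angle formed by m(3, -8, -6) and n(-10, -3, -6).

m·n = 3·(-10) + (-8)·(-3) + (-6)·(-6) = -30 + 24 + 36 = 30
|m| = √(3² + (-8)² + (-6)²) = √109 ≈ 10.44
|n| = √((-10)² + (-3)² + (-6)²) = √145 ≈ 12.04
cos θ = (m·n)/(|m||n|) = 30/(10.44·12.04) ≈ 0.2386
θ = arccos(0.2386) ≈ 76.19°

76.19°


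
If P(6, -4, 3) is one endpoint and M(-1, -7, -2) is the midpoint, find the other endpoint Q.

Q = 2M - P
  = (2·(-1) - 6, 2·(-7) - (-4), 2·(-2) - 3)
  = (-2 - 6, -14 + 4, -4 - 3)
  = (-8, -10, -7)

(-8, -10, -7)


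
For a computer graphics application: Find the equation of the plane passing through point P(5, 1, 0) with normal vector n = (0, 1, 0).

The plane through P with normal n = (a, b, c) satisfies n·(r - P) = 0,
i.e. ax + by + cz = a·x₀ + b·y₀ + c·z₀.
d = 0·5 + 1·1 + 0·0
  = 0 + 1 + 0
  = 1
Equation: y = 1

y = 1


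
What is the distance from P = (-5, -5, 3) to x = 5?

distance = |a·x₀ + b·y₀ + c·z₀ - d| / √(a² + b² + c²)
  = |1·(-5) + 0·(-5) + 0·3 - 5| / √(1² + 0² + 0²)
  = |-5 + 0 + 0 - 5| / √(1 + 0 + 0)
  = |-10| / √1
  = 10 / 1
  ≈ 10

10


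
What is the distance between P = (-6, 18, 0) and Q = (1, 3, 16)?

d = √[(x₂-x₁)² + (y₂-y₁)² + (z₂-z₁)²]
  = √[7² + (-15)² + 16²]
  = √[49 + 225 + 256]
  = √530
  ≈ 23.02

23.02


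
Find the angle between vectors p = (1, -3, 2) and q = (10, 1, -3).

p·q = 1·10 + (-3)·1 + 2·(-3) = 10 - 3 - 6 = 1
|p| = √(1² + (-3)² + 2²) = √14 ≈ 3.742
|q| = √(10² + 1² + (-3)²) = √110 ≈ 10.49
cos θ = (p·q)/(|p||q|) = 1/(3.742·10.49) ≈ 0.02548
θ = arccos(0.02548) ≈ 88.54°

88.54°


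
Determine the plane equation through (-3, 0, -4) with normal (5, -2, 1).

The plane through P with normal n = (a, b, c) satisfies n·(r - P) = 0,
i.e. ax + by + cz = a·x₀ + b·y₀ + c·z₀.
d = 5·(-3) + (-2)·0 + 1·(-4)
  = -15 + 0 - 4
  = -19
Equation: 5x - 2y + z = -19

5x - 2y + z = -19


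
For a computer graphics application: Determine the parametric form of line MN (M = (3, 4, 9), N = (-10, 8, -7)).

Direction vector d = N - M = (-10 - 3, 8 - 4, -7 - 9) = (-13, 4, -16)
Parametric form r = M + t·d:
x = 3 - 13t, y = 4 + 4t, z = 9 - 16t

x = 3 - 13t, y = 4 + 4t, z = 9 - 16t


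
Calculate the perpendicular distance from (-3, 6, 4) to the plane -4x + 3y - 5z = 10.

distance = |a·x₀ + b·y₀ + c·z₀ - d| / √(a² + b² + c²)
  = |(-4)·(-3) + 3·6 + (-5)·4 - 10| / √((-4)² + 3² + (-5)²)
  = |12 + 18 - 20 - 10| / √(16 + 9 + 25)
  = |0| / √50
  = 0 / 7.071
  ≈ 0

0


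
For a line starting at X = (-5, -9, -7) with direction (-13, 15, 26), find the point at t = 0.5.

P(t) = X + t·d
  = (-5 + (-13)·0.5, -9 + 15·0.5, -7 + 26·0.5)
  = (-5 - 6.5, -9 + 7.5, -7 + 13)
  = (-11.5, -1.5, 6)

(-11.5, -1.5, 6)


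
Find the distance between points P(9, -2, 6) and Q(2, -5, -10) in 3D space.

d = √[(x₂-x₁)² + (y₂-y₁)² + (z₂-z₁)²]
  = √[(-7)² + (-3)² + (-16)²]
  = √[49 + 9 + 256]
  = √314
  ≈ 17.72

17.72


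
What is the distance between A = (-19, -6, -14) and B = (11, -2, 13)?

d = √[(x₂-x₁)² + (y₂-y₁)² + (z₂-z₁)²]
  = √[30² + 4² + 27²]
  = √[900 + 16 + 729]
  = √1645
  ≈ 40.56

40.56


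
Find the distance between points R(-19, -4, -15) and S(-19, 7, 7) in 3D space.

d = √[(x₂-x₁)² + (y₂-y₁)² + (z₂-z₁)²]
  = √[0² + 11² + 22²]
  = √[0 + 121 + 484]
  = √605
  ≈ 24.6

24.6


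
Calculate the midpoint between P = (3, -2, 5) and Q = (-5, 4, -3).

M = ((x₁+x₂)/2, (y₁+y₂)/2, (z₁+z₂)/2)
  = ((3 - 5)/2, (-2 + 4)/2, (5 - 3)/2)
  = (-2/2, 2/2, 2/2)
  = (-1, 1, 1)

(-1, 1, 1)


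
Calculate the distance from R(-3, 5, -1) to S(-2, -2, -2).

d = √[(x₂-x₁)² + (y₂-y₁)² + (z₂-z₁)²]
  = √[1² + (-7)² + (-1)²]
  = √[1 + 49 + 1]
  = √51
  ≈ 7.141

7.141


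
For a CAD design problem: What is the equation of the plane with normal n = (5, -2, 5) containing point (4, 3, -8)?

The plane through P with normal n = (a, b, c) satisfies n·(r - P) = 0,
i.e. ax + by + cz = a·x₀ + b·y₀ + c·z₀.
d = 5·4 + (-2)·3 + 5·(-8)
  = 20 - 6 - 40
  = -26
Equation: 5x - 2y + 5z = -26

5x - 2y + 5z = -26


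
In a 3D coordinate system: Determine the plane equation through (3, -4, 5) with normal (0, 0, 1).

The plane through P with normal n = (a, b, c) satisfies n·(r - P) = 0,
i.e. ax + by + cz = a·x₀ + b·y₀ + c·z₀.
d = 0·3 + 0·(-4) + 1·5
  = 0 + 0 + 5
  = 5
Equation: z = 5

z = 5


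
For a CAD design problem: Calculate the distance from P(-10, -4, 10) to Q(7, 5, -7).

d = √[(x₂-x₁)² + (y₂-y₁)² + (z₂-z₁)²]
  = √[17² + 9² + (-17)²]
  = √[289 + 81 + 289]
  = √659
  ≈ 25.67

25.67


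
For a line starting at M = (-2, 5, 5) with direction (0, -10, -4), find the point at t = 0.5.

P(t) = M + t·d
  = (-2 + 0·0.5, 5 + (-10)·0.5, 5 + (-4)·0.5)
  = (-2 + 0, 5 - 5, 5 - 2)
  = (-2, 0, 3)

(-2, 0, 3)


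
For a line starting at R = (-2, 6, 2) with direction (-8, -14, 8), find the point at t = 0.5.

P(t) = R + t·d
  = (-2 + (-8)·0.5, 6 + (-14)·0.5, 2 + 8·0.5)
  = (-2 - 4, 6 - 7, 2 + 4)
  = (-6, -1, 6)

(-6, -1, 6)


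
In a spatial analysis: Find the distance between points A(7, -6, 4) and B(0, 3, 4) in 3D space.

d = √[(x₂-x₁)² + (y₂-y₁)² + (z₂-z₁)²]
  = √[(-7)² + 9² + 0²]
  = √[49 + 81 + 0]
  = √130
  ≈ 11.4

11.4


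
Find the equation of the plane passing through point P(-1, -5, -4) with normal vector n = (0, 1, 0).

The plane through P with normal n = (a, b, c) satisfies n·(r - P) = 0,
i.e. ax + by + cz = a·x₀ + b·y₀ + c·z₀.
d = 0·(-1) + 1·(-5) + 0·(-4)
  = 0 - 5 + 0
  = -5
Equation: y = -5

y = -5


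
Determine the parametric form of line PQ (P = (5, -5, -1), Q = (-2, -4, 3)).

Direction vector d = Q - P = (-2 - 5, -4 + 5, 3 + 1) = (-7, 1, 4)
Parametric form r = P + t·d:
x = 5 - 7t, y = -5 + t, z = -1 + 4t

x = 5 - 7t, y = -5 + t, z = -1 + 4t


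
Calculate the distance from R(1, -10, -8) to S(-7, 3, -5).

d = √[(x₂-x₁)² + (y₂-y₁)² + (z₂-z₁)²]
  = √[(-8)² + 13² + 3²]
  = √[64 + 169 + 9]
  = √242
  ≈ 15.56

15.56


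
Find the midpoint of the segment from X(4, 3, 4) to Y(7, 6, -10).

M = ((x₁+x₂)/2, (y₁+y₂)/2, (z₁+z₂)/2)
  = ((4 + 7)/2, (3 + 6)/2, (4 - 10)/2)
  = (11/2, 9/2, -6/2)
  = (5.5, 4.5, -3)

(5.5, 4.5, -3)


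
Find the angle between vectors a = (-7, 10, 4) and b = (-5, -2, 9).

a·b = (-7)·(-5) + 10·(-2) + 4·9 = 35 - 20 + 36 = 51
|a| = √((-7)² + 10² + 4²) = √165 ≈ 12.85
|b| = √((-5)² + (-2)² + 9²) = √110 ≈ 10.49
cos θ = (a·b)/(|a||b|) = 51/(12.85·10.49) ≈ 0.3786
θ = arccos(0.3786) ≈ 67.76°

67.76°


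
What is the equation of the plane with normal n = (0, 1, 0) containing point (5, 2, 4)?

The plane through P with normal n = (a, b, c) satisfies n·(r - P) = 0,
i.e. ax + by + cz = a·x₀ + b·y₀ + c·z₀.
d = 0·5 + 1·2 + 0·4
  = 0 + 2 + 0
  = 2
Equation: y = 2

y = 2


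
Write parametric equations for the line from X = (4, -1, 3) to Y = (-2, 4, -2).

Direction vector d = Y - X = (-2 - 4, 4 + 1, -2 - 3) = (-6, 5, -5)
Parametric form r = X + t·d:
x = 4 - 6t, y = -1 + 5t, z = 3 - 5t

x = 4 - 6t, y = -1 + 5t, z = 3 - 5t


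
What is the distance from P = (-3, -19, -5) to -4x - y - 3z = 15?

distance = |a·x₀ + b·y₀ + c·z₀ - d| / √(a² + b² + c²)
  = |(-4)·(-3) + (-1)·(-19) + (-3)·(-5) - 15| / √((-4)² + (-1)² + (-3)²)
  = |12 + 19 + 15 - 15| / √(16 + 1 + 9)
  = |31| / √26
  = 31 / 5.099
  ≈ 6.08

6.08


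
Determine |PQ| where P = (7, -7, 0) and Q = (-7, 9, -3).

d = √[(x₂-x₁)² + (y₂-y₁)² + (z₂-z₁)²]
  = √[(-14)² + 16² + (-3)²]
  = √[196 + 256 + 9]
  = √461
  ≈ 21.47

21.47


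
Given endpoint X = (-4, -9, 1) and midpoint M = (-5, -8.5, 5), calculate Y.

Y = 2M - X
  = (2·(-5) - (-4), 2·(-8.5) - (-9), 2·5 - 1)
  = (-10 + 4, -17 + 9, 10 - 1)
  = (-6, -8, 9)

(-6, -8, 9)


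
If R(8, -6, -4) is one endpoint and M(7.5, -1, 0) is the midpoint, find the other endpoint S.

S = 2M - R
  = (2·7.5 - 8, 2·(-1) - (-6), 2·0 - (-4))
  = (15 - 8, -2 + 6, 0 + 4)
  = (7, 4, 4)

(7, 4, 4)


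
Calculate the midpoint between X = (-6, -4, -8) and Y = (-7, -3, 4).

M = ((x₁+x₂)/2, (y₁+y₂)/2, (z₁+z₂)/2)
  = ((-6 - 7)/2, (-4 - 3)/2, (-8 + 4)/2)
  = (-13/2, -7/2, -4/2)
  = (-6.5, -3.5, -2)

(-6.5, -3.5, -2)


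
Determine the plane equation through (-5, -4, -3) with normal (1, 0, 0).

The plane through P with normal n = (a, b, c) satisfies n·(r - P) = 0,
i.e. ax + by + cz = a·x₀ + b·y₀ + c·z₀.
d = 1·(-5) + 0·(-4) + 0·(-3)
  = -5 + 0 + 0
  = -5
Equation: x = -5

x = -5


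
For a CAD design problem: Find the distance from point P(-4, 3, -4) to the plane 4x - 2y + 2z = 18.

distance = |a·x₀ + b·y₀ + c·z₀ - d| / √(a² + b² + c²)
  = |4·(-4) + (-2)·3 + 2·(-4) - 18| / √(4² + (-2)² + 2²)
  = |-16 - 6 - 8 - 18| / √(16 + 4 + 4)
  = |-48| / √24
  = 48 / 4.899
  ≈ 9.798

9.798


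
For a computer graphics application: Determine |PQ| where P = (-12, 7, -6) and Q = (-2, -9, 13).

d = √[(x₂-x₁)² + (y₂-y₁)² + (z₂-z₁)²]
  = √[10² + (-16)² + 19²]
  = √[100 + 256 + 361]
  = √717
  ≈ 26.78

26.78


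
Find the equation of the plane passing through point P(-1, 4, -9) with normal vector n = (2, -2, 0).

The plane through P with normal n = (a, b, c) satisfies n·(r - P) = 0,
i.e. ax + by + cz = a·x₀ + b·y₀ + c·z₀.
d = 2·(-1) + (-2)·4 + 0·(-9)
  = -2 - 8 + 0
  = -10
Equation: 2x - 2y = -10

2x - 2y = -10


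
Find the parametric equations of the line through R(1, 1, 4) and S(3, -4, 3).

Direction vector d = S - R = (3 - 1, -4 - 1, 3 - 4) = (2, -5, -1)
Parametric form r = R + t·d:
x = 1 + 2t, y = 1 - 5t, z = 4 - t

x = 1 + 2t, y = 1 - 5t, z = 4 - t


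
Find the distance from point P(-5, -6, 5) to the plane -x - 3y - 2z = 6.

distance = |a·x₀ + b·y₀ + c·z₀ - d| / √(a² + b² + c²)
  = |(-1)·(-5) + (-3)·(-6) + (-2)·5 - 6| / √((-1)² + (-3)² + (-2)²)
  = |5 + 18 - 10 - 6| / √(1 + 9 + 4)
  = |7| / √14
  = 7 / 3.742
  ≈ 1.871

1.871


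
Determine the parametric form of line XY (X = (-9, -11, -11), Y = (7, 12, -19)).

Direction vector d = Y - X = (7 + 9, 12 + 11, -19 + 11) = (16, 23, -8)
Parametric form r = X + t·d:
x = -9 + 16t, y = -11 + 23t, z = -11 - 8t

x = -9 + 16t, y = -11 + 23t, z = -11 - 8t


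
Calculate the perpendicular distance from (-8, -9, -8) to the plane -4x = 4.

distance = |a·x₀ + b·y₀ + c·z₀ - d| / √(a² + b² + c²)
  = |(-4)·(-8) + 0·(-9) + 0·(-8) - 4| / √((-4)² + 0² + 0²)
  = |32 + 0 + 0 - 4| / √(16 + 0 + 0)
  = |28| / √16
  = 28 / 4
  ≈ 7

7


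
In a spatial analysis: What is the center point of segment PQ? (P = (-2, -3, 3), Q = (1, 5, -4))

M = ((x₁+x₂)/2, (y₁+y₂)/2, (z₁+z₂)/2)
  = ((-2 + 1)/2, (-3 + 5)/2, (3 - 4)/2)
  = (-1/2, 2/2, -1/2)
  = (-0.5, 1, -0.5)

(-0.5, 1, -0.5)


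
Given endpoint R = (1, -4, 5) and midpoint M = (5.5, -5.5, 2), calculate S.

S = 2M - R
  = (2·5.5 - 1, 2·(-5.5) - (-4), 2·2 - 5)
  = (11 - 1, -11 + 4, 4 - 5)
  = (10, -7, -1)

(10, -7, -1)


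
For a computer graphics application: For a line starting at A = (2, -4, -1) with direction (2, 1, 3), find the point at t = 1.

P(t) = A + t·d
  = (2 + 2·1, -4 + 1·1, -1 + 3·1)
  = (2 + 2, -4 + 1, -1 + 3)
  = (4, -3, 2)

(4, -3, 2)


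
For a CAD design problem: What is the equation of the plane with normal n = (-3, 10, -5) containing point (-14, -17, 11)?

The plane through P with normal n = (a, b, c) satisfies n·(r - P) = 0,
i.e. ax + by + cz = a·x₀ + b·y₀ + c·z₀.
d = (-3)·(-14) + 10·(-17) + (-5)·11
  = 42 - 170 - 55
  = -183
Equation: -3x + 10y - 5z = -183

-3x + 10y - 5z = -183


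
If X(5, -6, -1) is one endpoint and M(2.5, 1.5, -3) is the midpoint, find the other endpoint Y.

Y = 2M - X
  = (2·2.5 - 5, 2·1.5 - (-6), 2·(-3) - (-1))
  = (5 - 5, 3 + 6, -6 + 1)
  = (0, 9, -5)

(0, 9, -5)


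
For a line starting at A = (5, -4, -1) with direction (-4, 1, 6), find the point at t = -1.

P(t) = A + t·d
  = (5 + (-4)·(-1), -4 + 1·(-1), -1 + 6·(-1))
  = (5 + 4, -4 - 1, -1 - 6)
  = (9, -5, -7)

(9, -5, -7)


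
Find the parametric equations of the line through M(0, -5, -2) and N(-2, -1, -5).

Direction vector d = N - M = (-2 + 0, -1 + 5, -5 + 2) = (-2, 4, -3)
Parametric form r = M + t·d:
x = 0 - 2t, y = -5 + 4t, z = -2 - 3t

x = 0 - 2t, y = -5 + 4t, z = -2 - 3t


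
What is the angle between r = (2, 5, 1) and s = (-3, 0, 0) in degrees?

r·s = 2·(-3) + 5·0 + 1·0 = -6 + 0 + 0 = -6
|r| = √(2² + 5² + 1²) = √30 ≈ 5.477
|s| = √((-3)² + 0² + 0²) = √9 ≈ 3
cos θ = (r·s)/(|r||s|) = -6/(5.477·3) ≈ -0.3651
θ = arccos(-0.3651) ≈ 111.4°

111.4°


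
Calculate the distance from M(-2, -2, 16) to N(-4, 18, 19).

d = √[(x₂-x₁)² + (y₂-y₁)² + (z₂-z₁)²]
  = √[(-2)² + 20² + 3²]
  = √[4 + 400 + 9]
  = √413
  ≈ 20.32

20.32


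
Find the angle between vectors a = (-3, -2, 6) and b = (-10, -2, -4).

a·b = (-3)·(-10) + (-2)·(-2) + 6·(-4) = 30 + 4 - 24 = 10
|a| = √((-3)² + (-2)² + 6²) = √49 ≈ 7
|b| = √((-10)² + (-2)² + (-4)²) = √120 ≈ 10.95
cos θ = (a·b)/(|a||b|) = 10/(7·10.95) ≈ 0.1304
θ = arccos(0.1304) ≈ 82.51°

82.51°


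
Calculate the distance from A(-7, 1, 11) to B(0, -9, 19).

d = √[(x₂-x₁)² + (y₂-y₁)² + (z₂-z₁)²]
  = √[7² + (-10)² + 8²]
  = √[49 + 100 + 64]
  = √213
  ≈ 14.59

14.59


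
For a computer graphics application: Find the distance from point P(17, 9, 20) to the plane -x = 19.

distance = |a·x₀ + b·y₀ + c·z₀ - d| / √(a² + b² + c²)
  = |(-1)·17 + 0·9 + 0·20 - 19| / √((-1)² + 0² + 0²)
  = |-17 + 0 + 0 - 19| / √(1 + 0 + 0)
  = |-36| / √1
  = 36 / 1
  ≈ 36

36


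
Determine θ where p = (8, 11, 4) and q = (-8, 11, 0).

p·q = 8·(-8) + 11·11 + 4·0 = -64 + 121 + 0 = 57
|p| = √(8² + 11² + 4²) = √201 ≈ 14.18
|q| = √((-8)² + 11² + 0²) = √185 ≈ 13.6
cos θ = (p·q)/(|p||q|) = 57/(14.18·13.6) ≈ 0.2956
θ = arccos(0.2956) ≈ 72.81°

72.81°


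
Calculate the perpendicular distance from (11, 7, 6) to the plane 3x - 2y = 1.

distance = |a·x₀ + b·y₀ + c·z₀ - d| / √(a² + b² + c²)
  = |3·11 + (-2)·7 + 0·6 - 1| / √(3² + (-2)² + 0²)
  = |33 - 14 + 0 - 1| / √(9 + 4 + 0)
  = |18| / √13
  = 18 / 3.606
  ≈ 4.992

4.992


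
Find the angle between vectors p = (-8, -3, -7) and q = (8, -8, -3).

p·q = (-8)·8 + (-3)·(-8) + (-7)·(-3) = -64 + 24 + 21 = -19
|p| = √((-8)² + (-3)² + (-7)²) = √122 ≈ 11.05
|q| = √(8² + (-8)² + (-3)²) = √137 ≈ 11.7
cos θ = (p·q)/(|p||q|) = -19/(11.05·11.7) ≈ -0.147
θ = arccos(-0.147) ≈ 98.45°

98.45°


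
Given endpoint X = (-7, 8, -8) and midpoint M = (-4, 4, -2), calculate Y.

Y = 2M - X
  = (2·(-4) - (-7), 2·4 - 8, 2·(-2) - (-8))
  = (-8 + 7, 8 - 8, -4 + 8)
  = (-1, 0, 4)

(-1, 0, 4)


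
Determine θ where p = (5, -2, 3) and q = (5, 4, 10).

p·q = 5·5 + (-2)·4 + 3·10 = 25 - 8 + 30 = 47
|p| = √(5² + (-2)² + 3²) = √38 ≈ 6.164
|q| = √(5² + 4² + 10²) = √141 ≈ 11.87
cos θ = (p·q)/(|p||q|) = 47/(6.164·11.87) ≈ 0.6421
θ = arccos(0.6421) ≈ 50.05°

50.05°


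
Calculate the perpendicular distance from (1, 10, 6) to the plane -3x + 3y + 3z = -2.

distance = |a·x₀ + b·y₀ + c·z₀ - d| / √(a² + b² + c²)
  = |(-3)·1 + 3·10 + 3·6 - (-2)| / √((-3)² + 3² + 3²)
  = |-3 + 30 + 18 + 2| / √(9 + 9 + 9)
  = |47| / √27
  = 47 / 5.196
  ≈ 9.045

9.045


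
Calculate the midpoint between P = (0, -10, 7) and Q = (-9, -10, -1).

M = ((x₁+x₂)/2, (y₁+y₂)/2, (z₁+z₂)/2)
  = ((0 - 9)/2, (-10 - 10)/2, (7 - 1)/2)
  = (-9/2, -20/2, 6/2)
  = (-4.5, -10, 3)

(-4.5, -10, 3)


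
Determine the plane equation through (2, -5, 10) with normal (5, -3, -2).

The plane through P with normal n = (a, b, c) satisfies n·(r - P) = 0,
i.e. ax + by + cz = a·x₀ + b·y₀ + c·z₀.
d = 5·2 + (-3)·(-5) + (-2)·10
  = 10 + 15 - 20
  = 5
Equation: 5x - 3y - 2z = 5

5x - 3y - 2z = 5


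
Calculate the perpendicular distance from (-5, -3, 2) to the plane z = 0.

distance = |a·x₀ + b·y₀ + c·z₀ - d| / √(a² + b² + c²)
  = |0·(-5) + 0·(-3) + 1·2 - 0| / √(0² + 0² + 1²)
  = |0 + 0 + 2 + 0| / √(0 + 0 + 1)
  = |2| / √1
  = 2 / 1
  ≈ 2

2


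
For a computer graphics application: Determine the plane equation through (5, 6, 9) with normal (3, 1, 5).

The plane through P with normal n = (a, b, c) satisfies n·(r - P) = 0,
i.e. ax + by + cz = a·x₀ + b·y₀ + c·z₀.
d = 3·5 + 1·6 + 5·9
  = 15 + 6 + 45
  = 66
Equation: 3x + y + 5z = 66

3x + y + 5z = 66


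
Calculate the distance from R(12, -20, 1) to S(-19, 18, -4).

d = √[(x₂-x₁)² + (y₂-y₁)² + (z₂-z₁)²]
  = √[(-31)² + 38² + (-5)²]
  = √[961 + 1444 + 25]
  = √2430
  ≈ 49.3

49.3


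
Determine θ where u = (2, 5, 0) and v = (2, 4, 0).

u·v = 2·2 + 5·4 + 0·0 = 4 + 20 + 0 = 24
|u| = √(2² + 5² + 0²) = √29 ≈ 5.385
|v| = √(2² + 4² + 0²) = √20 ≈ 4.472
cos θ = (u·v)/(|u||v|) = 24/(5.385·4.472) ≈ 0.9965
θ = arccos(0.9965) ≈ 4.764°

4.764°


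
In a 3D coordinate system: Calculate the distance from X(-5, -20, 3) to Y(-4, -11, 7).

d = √[(x₂-x₁)² + (y₂-y₁)² + (z₂-z₁)²]
  = √[1² + 9² + 4²]
  = √[1 + 81 + 16]
  = √98
  ≈ 9.899

9.899


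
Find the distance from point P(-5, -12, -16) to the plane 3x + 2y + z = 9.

distance = |a·x₀ + b·y₀ + c·z₀ - d| / √(a² + b² + c²)
  = |3·(-5) + 2·(-12) + 1·(-16) - 9| / √(3² + 2² + 1²)
  = |-15 - 24 - 16 - 9| / √(9 + 4 + 1)
  = |-64| / √14
  = 64 / 3.742
  ≈ 17.1

17.1


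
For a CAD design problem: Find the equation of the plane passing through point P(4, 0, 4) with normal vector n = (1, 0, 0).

The plane through P with normal n = (a, b, c) satisfies n·(r - P) = 0,
i.e. ax + by + cz = a·x₀ + b·y₀ + c·z₀.
d = 1·4 + 0·0 + 0·4
  = 4 + 0 + 0
  = 4
Equation: x = 4

x = 4


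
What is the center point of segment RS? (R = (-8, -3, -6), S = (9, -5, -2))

M = ((x₁+x₂)/2, (y₁+y₂)/2, (z₁+z₂)/2)
  = ((-8 + 9)/2, (-3 - 5)/2, (-6 - 2)/2)
  = (1/2, -8/2, -8/2)
  = (0.5, -4, -4)

(0.5, -4, -4)


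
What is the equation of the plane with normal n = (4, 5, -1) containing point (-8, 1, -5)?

The plane through P with normal n = (a, b, c) satisfies n·(r - P) = 0,
i.e. ax + by + cz = a·x₀ + b·y₀ + c·z₀.
d = 4·(-8) + 5·1 + (-1)·(-5)
  = -32 + 5 + 5
  = -22
Equation: 4x + 5y - z = -22

4x + 5y - z = -22


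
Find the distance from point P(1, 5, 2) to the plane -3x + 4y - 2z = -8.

distance = |a·x₀ + b·y₀ + c·z₀ - d| / √(a² + b² + c²)
  = |(-3)·1 + 4·5 + (-2)·2 - (-8)| / √((-3)² + 4² + (-2)²)
  = |-3 + 20 - 4 + 8| / √(9 + 16 + 4)
  = |21| / √29
  = 21 / 5.385
  ≈ 3.9

3.9


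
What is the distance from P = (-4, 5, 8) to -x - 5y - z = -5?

distance = |a·x₀ + b·y₀ + c·z₀ - d| / √(a² + b² + c²)
  = |(-1)·(-4) + (-5)·5 + (-1)·8 - (-5)| / √((-1)² + (-5)² + (-1)²)
  = |4 - 25 - 8 + 5| / √(1 + 25 + 1)
  = |-24| / √27
  = 24 / 5.196
  ≈ 4.619

4.619


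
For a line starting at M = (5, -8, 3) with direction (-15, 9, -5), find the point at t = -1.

P(t) = M + t·d
  = (5 + (-15)·(-1), -8 + 9·(-1), 3 + (-5)·(-1))
  = (5 + 15, -8 - 9, 3 + 5)
  = (20, -17, 8)

(20, -17, 8)


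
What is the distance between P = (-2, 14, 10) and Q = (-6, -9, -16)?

d = √[(x₂-x₁)² + (y₂-y₁)² + (z₂-z₁)²]
  = √[(-4)² + (-23)² + (-26)²]
  = √[16 + 529 + 676]
  = √1221
  ≈ 34.94

34.94


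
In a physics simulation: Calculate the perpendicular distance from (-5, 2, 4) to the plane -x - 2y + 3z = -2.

distance = |a·x₀ + b·y₀ + c·z₀ - d| / √(a² + b² + c²)
  = |(-1)·(-5) + (-2)·2 + 3·4 - (-2)| / √((-1)² + (-2)² + 3²)
  = |5 - 4 + 12 + 2| / √(1 + 4 + 9)
  = |15| / √14
  = 15 / 3.742
  ≈ 4.009

4.009


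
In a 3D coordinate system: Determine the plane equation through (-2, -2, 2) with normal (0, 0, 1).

The plane through P with normal n = (a, b, c) satisfies n·(r - P) = 0,
i.e. ax + by + cz = a·x₀ + b·y₀ + c·z₀.
d = 0·(-2) + 0·(-2) + 1·2
  = 0 + 0 + 2
  = 2
Equation: z = 2

z = 2


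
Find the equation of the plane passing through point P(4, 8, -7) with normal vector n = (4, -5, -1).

The plane through P with normal n = (a, b, c) satisfies n·(r - P) = 0,
i.e. ax + by + cz = a·x₀ + b·y₀ + c·z₀.
d = 4·4 + (-5)·8 + (-1)·(-7)
  = 16 - 40 + 7
  = -17
Equation: 4x - 5y - z = -17

4x - 5y - z = -17


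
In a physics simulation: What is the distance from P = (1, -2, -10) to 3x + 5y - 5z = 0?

distance = |a·x₀ + b·y₀ + c·z₀ - d| / √(a² + b² + c²)
  = |3·1 + 5·(-2) + (-5)·(-10) - 0| / √(3² + 5² + (-5)²)
  = |3 - 10 + 50 + 0| / √(9 + 25 + 25)
  = |43| / √59
  = 43 / 7.681
  ≈ 5.598

5.598


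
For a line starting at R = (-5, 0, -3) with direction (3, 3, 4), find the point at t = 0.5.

P(t) = R + t·d
  = (-5 + 3·0.5, 0 + 3·0.5, -3 + 4·0.5)
  = (-5 + 1.5, 0 + 1.5, -3 + 2)
  = (-3.5, 1.5, -1)

(-3.5, 1.5, -1)


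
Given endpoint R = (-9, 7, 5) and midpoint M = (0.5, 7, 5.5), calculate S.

S = 2M - R
  = (2·0.5 - (-9), 2·7 - 7, 2·5.5 - 5)
  = (1 + 9, 14 - 7, 11 - 5)
  = (10, 7, 6)

(10, 7, 6)


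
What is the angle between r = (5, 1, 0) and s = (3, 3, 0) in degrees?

r·s = 5·3 + 1·3 + 0·0 = 15 + 3 + 0 = 18
|r| = √(5² + 1² + 0²) = √26 ≈ 5.099
|s| = √(3² + 3² + 0²) = √18 ≈ 4.243
cos θ = (r·s)/(|r||s|) = 18/(5.099·4.243) ≈ 0.8321
θ = arccos(0.8321) ≈ 33.69°

33.69°


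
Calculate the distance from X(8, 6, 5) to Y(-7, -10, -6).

d = √[(x₂-x₁)² + (y₂-y₁)² + (z₂-z₁)²]
  = √[(-15)² + (-16)² + (-11)²]
  = √[225 + 256 + 121]
  = √602
  ≈ 24.54

24.54


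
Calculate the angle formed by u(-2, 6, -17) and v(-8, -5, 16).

u·v = (-2)·(-8) + 6·(-5) + (-17)·16 = 16 - 30 - 272 = -286
|u| = √((-2)² + 6² + (-17)²) = √329 ≈ 18.14
|v| = √((-8)² + (-5)² + 16²) = √345 ≈ 18.57
cos θ = (u·v)/(|u||v|) = -286/(18.14·18.57) ≈ -0.8489
θ = arccos(-0.8489) ≈ 148.1°

148.1°


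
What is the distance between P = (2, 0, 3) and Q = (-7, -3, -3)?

d = √[(x₂-x₁)² + (y₂-y₁)² + (z₂-z₁)²]
  = √[(-9)² + (-3)² + (-6)²]
  = √[81 + 9 + 36]
  = √126
  ≈ 11.22

11.22


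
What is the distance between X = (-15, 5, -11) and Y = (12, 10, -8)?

d = √[(x₂-x₁)² + (y₂-y₁)² + (z₂-z₁)²]
  = √[27² + 5² + 3²]
  = √[729 + 25 + 9]
  = √763
  ≈ 27.62

27.62


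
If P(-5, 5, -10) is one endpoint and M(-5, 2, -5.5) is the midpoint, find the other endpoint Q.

Q = 2M - P
  = (2·(-5) - (-5), 2·2 - 5, 2·(-5.5) - (-10))
  = (-10 + 5, 4 - 5, -11 + 10)
  = (-5, -1, -1)

(-5, -1, -1)


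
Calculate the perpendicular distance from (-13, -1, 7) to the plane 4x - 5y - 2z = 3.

distance = |a·x₀ + b·y₀ + c·z₀ - d| / √(a² + b² + c²)
  = |4·(-13) + (-5)·(-1) + (-2)·7 - 3| / √(4² + (-5)² + (-2)²)
  = |-52 + 5 - 14 - 3| / √(16 + 25 + 4)
  = |-64| / √45
  = 64 / 6.708
  ≈ 9.541

9.541


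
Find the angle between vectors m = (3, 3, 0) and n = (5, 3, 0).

m·n = 3·5 + 3·3 + 0·0 = 15 + 9 + 0 = 24
|m| = √(3² + 3² + 0²) = √18 ≈ 4.243
|n| = √(5² + 3² + 0²) = √34 ≈ 5.831
cos θ = (m·n)/(|m||n|) = 24/(4.243·5.831) ≈ 0.9701
θ = arccos(0.9701) ≈ 14.04°

14.04°


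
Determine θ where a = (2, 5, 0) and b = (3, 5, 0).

a·b = 2·3 + 5·5 + 0·0 = 6 + 25 + 0 = 31
|a| = √(2² + 5² + 0²) = √29 ≈ 5.385
|b| = √(3² + 5² + 0²) = √34 ≈ 5.831
cos θ = (a·b)/(|a||b|) = 31/(5.385·5.831) ≈ 0.9872
θ = arccos(0.9872) ≈ 9.162°

9.162°


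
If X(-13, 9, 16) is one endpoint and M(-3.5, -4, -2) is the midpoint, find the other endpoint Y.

Y = 2M - X
  = (2·(-3.5) - (-13), 2·(-4) - 9, 2·(-2) - 16)
  = (-7 + 13, -8 - 9, -4 - 16)
  = (6, -17, -20)

(6, -17, -20)


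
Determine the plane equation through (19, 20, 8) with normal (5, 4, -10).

The plane through P with normal n = (a, b, c) satisfies n·(r - P) = 0,
i.e. ax + by + cz = a·x₀ + b·y₀ + c·z₀.
d = 5·19 + 4·20 + (-10)·8
  = 95 + 80 - 80
  = 95
Equation: 5x + 4y - 10z = 95

5x + 4y - 10z = 95


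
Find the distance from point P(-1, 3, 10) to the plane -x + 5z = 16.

distance = |a·x₀ + b·y₀ + c·z₀ - d| / √(a² + b² + c²)
  = |(-1)·(-1) + 0·3 + 5·10 - 16| / √((-1)² + 0² + 5²)
  = |1 + 0 + 50 - 16| / √(1 + 0 + 25)
  = |35| / √26
  = 35 / 5.099
  ≈ 6.864

6.864


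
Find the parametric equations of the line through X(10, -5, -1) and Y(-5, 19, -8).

Direction vector d = Y - X = (-5 - 10, 19 + 5, -8 + 1) = (-15, 24, -7)
Parametric form r = X + t·d:
x = 10 - 15t, y = -5 + 24t, z = -1 - 7t

x = 10 - 15t, y = -5 + 24t, z = -1 - 7t


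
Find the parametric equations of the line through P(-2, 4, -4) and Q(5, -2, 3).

Direction vector d = Q - P = (5 + 2, -2 - 4, 3 + 4) = (7, -6, 7)
Parametric form r = P + t·d:
x = -2 + 7t, y = 4 - 6t, z = -4 + 7t

x = -2 + 7t, y = 4 - 6t, z = -4 + 7t


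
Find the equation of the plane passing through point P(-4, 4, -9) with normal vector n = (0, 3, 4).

The plane through P with normal n = (a, b, c) satisfies n·(r - P) = 0,
i.e. ax + by + cz = a·x₀ + b·y₀ + c·z₀.
d = 0·(-4) + 3·4 + 4·(-9)
  = 0 + 12 - 36
  = -24
Equation: 3y + 4z = -24

3y + 4z = -24


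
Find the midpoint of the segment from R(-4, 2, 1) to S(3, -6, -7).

M = ((x₁+x₂)/2, (y₁+y₂)/2, (z₁+z₂)/2)
  = ((-4 + 3)/2, (2 - 6)/2, (1 - 7)/2)
  = (-1/2, -4/2, -6/2)
  = (-0.5, -2, -3)

(-0.5, -2, -3)


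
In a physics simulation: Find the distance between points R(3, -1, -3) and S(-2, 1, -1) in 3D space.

d = √[(x₂-x₁)² + (y₂-y₁)² + (z₂-z₁)²]
  = √[(-5)² + 2² + 2²]
  = √[25 + 4 + 4]
  = √33
  ≈ 5.745

5.745


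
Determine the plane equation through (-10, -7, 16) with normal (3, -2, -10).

The plane through P with normal n = (a, b, c) satisfies n·(r - P) = 0,
i.e. ax + by + cz = a·x₀ + b·y₀ + c·z₀.
d = 3·(-10) + (-2)·(-7) + (-10)·16
  = -30 + 14 - 160
  = -176
Equation: 3x - 2y - 10z = -176

3x - 2y - 10z = -176


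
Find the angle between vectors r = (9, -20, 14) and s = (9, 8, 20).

r·s = 9·9 + (-20)·8 + 14·20 = 81 - 160 + 280 = 201
|r| = √(9² + (-20)² + 14²) = √677 ≈ 26.02
|s| = √(9² + 8² + 20²) = √545 ≈ 23.35
cos θ = (r·s)/(|r||s|) = 201/(26.02·23.35) ≈ 0.3309
θ = arccos(0.3309) ≈ 70.68°

70.68°


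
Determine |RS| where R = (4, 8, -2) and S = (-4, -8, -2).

d = √[(x₂-x₁)² + (y₂-y₁)² + (z₂-z₁)²]
  = √[(-8)² + (-16)² + 0²]
  = √[64 + 256 + 0]
  = √320
  ≈ 17.89

17.89


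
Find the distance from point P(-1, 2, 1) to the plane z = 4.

distance = |a·x₀ + b·y₀ + c·z₀ - d| / √(a² + b² + c²)
  = |0·(-1) + 0·2 + 1·1 - 4| / √(0² + 0² + 1²)
  = |0 + 0 + 1 - 4| / √(0 + 0 + 1)
  = |-3| / √1
  = 3 / 1
  ≈ 3

3


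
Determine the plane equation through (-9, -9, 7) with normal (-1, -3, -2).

The plane through P with normal n = (a, b, c) satisfies n·(r - P) = 0,
i.e. ax + by + cz = a·x₀ + b·y₀ + c·z₀.
d = (-1)·(-9) + (-3)·(-9) + (-2)·7
  = 9 + 27 - 14
  = 22
Equation: -x - 3y - 2z = 22

-x - 3y - 2z = 22


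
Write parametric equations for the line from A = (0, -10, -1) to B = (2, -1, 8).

Direction vector d = B - A = (2 + 0, -1 + 10, 8 + 1) = (2, 9, 9)
Parametric form r = A + t·d:
x = 0 + 2t, y = -10 + 9t, z = -1 + 9t

x = 0 + 2t, y = -10 + 9t, z = -1 + 9t


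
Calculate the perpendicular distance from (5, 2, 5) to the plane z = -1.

distance = |a·x₀ + b·y₀ + c·z₀ - d| / √(a² + b² + c²)
  = |0·5 + 0·2 + 1·5 - (-1)| / √(0² + 0² + 1²)
  = |0 + 0 + 5 + 1| / √(0 + 0 + 1)
  = |6| / √1
  = 6 / 1
  ≈ 6

6


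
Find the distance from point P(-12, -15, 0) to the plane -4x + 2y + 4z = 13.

distance = |a·x₀ + b·y₀ + c·z₀ - d| / √(a² + b² + c²)
  = |(-4)·(-12) + 2·(-15) + 4·0 - 13| / √((-4)² + 2² + 4²)
  = |48 - 30 + 0 - 13| / √(16 + 4 + 16)
  = |5| / √36
  = 5 / 6
  ≈ 0.8333

0.8333


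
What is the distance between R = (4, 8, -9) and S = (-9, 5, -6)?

d = √[(x₂-x₁)² + (y₂-y₁)² + (z₂-z₁)²]
  = √[(-13)² + (-3)² + 3²]
  = √[169 + 9 + 9]
  = √187
  ≈ 13.67

13.67


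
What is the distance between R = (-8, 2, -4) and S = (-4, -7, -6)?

d = √[(x₂-x₁)² + (y₂-y₁)² + (z₂-z₁)²]
  = √[4² + (-9)² + (-2)²]
  = √[16 + 81 + 4]
  = √101
  ≈ 10.05

10.05


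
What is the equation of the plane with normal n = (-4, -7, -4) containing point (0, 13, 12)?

The plane through P with normal n = (a, b, c) satisfies n·(r - P) = 0,
i.e. ax + by + cz = a·x₀ + b·y₀ + c·z₀.
d = (-4)·0 + (-7)·13 + (-4)·12
  = 0 - 91 - 48
  = -139
Equation: -4x - 7y - 4z = -139

-4x - 7y - 4z = -139


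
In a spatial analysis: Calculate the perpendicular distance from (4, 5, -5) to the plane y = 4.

distance = |a·x₀ + b·y₀ + c·z₀ - d| / √(a² + b² + c²)
  = |0·4 + 1·5 + 0·(-5) - 4| / √(0² + 1² + 0²)
  = |0 + 5 + 0 - 4| / √(0 + 1 + 0)
  = |1| / √1
  = 1 / 1
  ≈ 1

1


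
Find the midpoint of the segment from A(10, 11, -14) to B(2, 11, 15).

M = ((x₁+x₂)/2, (y₁+y₂)/2, (z₁+z₂)/2)
  = ((10 + 2)/2, (11 + 11)/2, (-14 + 15)/2)
  = (12/2, 22/2, 1/2)
  = (6, 11, 0.5)

(6, 11, 0.5)


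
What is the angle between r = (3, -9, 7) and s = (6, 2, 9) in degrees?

r·s = 3·6 + (-9)·2 + 7·9 = 18 - 18 + 63 = 63
|r| = √(3² + (-9)² + 7²) = √139 ≈ 11.79
|s| = √(6² + 2² + 9²) = √121 ≈ 11
cos θ = (r·s)/(|r||s|) = 63/(11.79·11) ≈ 0.4858
θ = arccos(0.4858) ≈ 60.94°

60.94°


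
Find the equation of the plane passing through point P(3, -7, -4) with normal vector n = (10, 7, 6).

The plane through P with normal n = (a, b, c) satisfies n·(r - P) = 0,
i.e. ax + by + cz = a·x₀ + b·y₀ + c·z₀.
d = 10·3 + 7·(-7) + 6·(-4)
  = 30 - 49 - 24
  = -43
Equation: 10x + 7y + 6z = -43

10x + 7y + 6z = -43


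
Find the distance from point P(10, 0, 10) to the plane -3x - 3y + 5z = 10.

distance = |a·x₀ + b·y₀ + c·z₀ - d| / √(a² + b² + c²)
  = |(-3)·10 + (-3)·0 + 5·10 - 10| / √((-3)² + (-3)² + 5²)
  = |-30 + 0 + 50 - 10| / √(9 + 9 + 25)
  = |10| / √43
  = 10 / 6.557
  ≈ 1.525

1.525


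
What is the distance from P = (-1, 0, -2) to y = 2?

distance = |a·x₀ + b·y₀ + c·z₀ - d| / √(a² + b² + c²)
  = |0·(-1) + 1·0 + 0·(-2) - 2| / √(0² + 1² + 0²)
  = |0 + 0 + 0 - 2| / √(0 + 1 + 0)
  = |-2| / √1
  = 2 / 1
  ≈ 2

2


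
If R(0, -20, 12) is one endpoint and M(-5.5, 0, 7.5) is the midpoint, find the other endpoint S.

S = 2M - R
  = (2·(-5.5) - 0, 2·0 - (-20), 2·7.5 - 12)
  = (-11 + 0, 0 + 20, 15 - 12)
  = (-11, 20, 3)

(-11, 20, 3)


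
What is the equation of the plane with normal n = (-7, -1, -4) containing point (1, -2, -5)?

The plane through P with normal n = (a, b, c) satisfies n·(r - P) = 0,
i.e. ax + by + cz = a·x₀ + b·y₀ + c·z₀.
d = (-7)·1 + (-1)·(-2) + (-4)·(-5)
  = -7 + 2 + 20
  = 15
Equation: -7x - y - 4z = 15

-7x - y - 4z = 15
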